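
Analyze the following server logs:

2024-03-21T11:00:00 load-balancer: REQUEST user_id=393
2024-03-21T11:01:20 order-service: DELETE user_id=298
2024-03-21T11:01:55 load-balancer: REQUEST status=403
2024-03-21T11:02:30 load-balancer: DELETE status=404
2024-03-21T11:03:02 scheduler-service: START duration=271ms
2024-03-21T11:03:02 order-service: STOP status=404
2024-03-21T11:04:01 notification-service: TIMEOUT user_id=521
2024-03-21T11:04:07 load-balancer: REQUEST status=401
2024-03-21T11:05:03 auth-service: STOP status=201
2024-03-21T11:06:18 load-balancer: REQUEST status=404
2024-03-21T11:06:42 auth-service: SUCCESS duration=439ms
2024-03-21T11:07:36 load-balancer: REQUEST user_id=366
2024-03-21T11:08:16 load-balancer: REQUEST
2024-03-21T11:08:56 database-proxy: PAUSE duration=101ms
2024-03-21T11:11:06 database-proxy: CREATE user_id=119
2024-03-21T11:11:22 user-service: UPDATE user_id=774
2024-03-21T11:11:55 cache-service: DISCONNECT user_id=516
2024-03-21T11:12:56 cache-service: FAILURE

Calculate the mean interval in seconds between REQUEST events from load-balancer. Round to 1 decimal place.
99.2

To calculate average interval:

1. Find all REQUEST events for load-balancer in order
2. Calculate time gaps between consecutive events
3. Compute mean of gaps: 496 / 5 = 99.2 seconds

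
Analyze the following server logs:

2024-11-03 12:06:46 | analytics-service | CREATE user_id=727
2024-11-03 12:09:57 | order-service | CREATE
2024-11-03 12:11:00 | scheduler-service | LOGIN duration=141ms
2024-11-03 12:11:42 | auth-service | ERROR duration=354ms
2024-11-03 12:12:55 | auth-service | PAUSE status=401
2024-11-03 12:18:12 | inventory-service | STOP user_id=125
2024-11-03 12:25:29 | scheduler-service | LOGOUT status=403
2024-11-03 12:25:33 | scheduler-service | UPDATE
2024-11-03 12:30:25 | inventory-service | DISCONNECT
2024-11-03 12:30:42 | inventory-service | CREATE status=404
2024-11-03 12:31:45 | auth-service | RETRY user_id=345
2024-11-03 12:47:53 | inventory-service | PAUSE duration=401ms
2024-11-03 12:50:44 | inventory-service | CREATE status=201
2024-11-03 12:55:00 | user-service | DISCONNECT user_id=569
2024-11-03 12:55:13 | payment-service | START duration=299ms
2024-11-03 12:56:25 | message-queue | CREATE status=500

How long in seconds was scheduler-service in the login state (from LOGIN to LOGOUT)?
869

To calculate state duration:

1. Find LOGIN event for scheduler-service: 2024-11-03 12:11:00
2. Find LOGOUT event for scheduler-service: 2024-11-03 12:25:29
3. Calculate duration: 2024-11-03 12:25:29 - 2024-11-03 12:11:00 = 869 seconds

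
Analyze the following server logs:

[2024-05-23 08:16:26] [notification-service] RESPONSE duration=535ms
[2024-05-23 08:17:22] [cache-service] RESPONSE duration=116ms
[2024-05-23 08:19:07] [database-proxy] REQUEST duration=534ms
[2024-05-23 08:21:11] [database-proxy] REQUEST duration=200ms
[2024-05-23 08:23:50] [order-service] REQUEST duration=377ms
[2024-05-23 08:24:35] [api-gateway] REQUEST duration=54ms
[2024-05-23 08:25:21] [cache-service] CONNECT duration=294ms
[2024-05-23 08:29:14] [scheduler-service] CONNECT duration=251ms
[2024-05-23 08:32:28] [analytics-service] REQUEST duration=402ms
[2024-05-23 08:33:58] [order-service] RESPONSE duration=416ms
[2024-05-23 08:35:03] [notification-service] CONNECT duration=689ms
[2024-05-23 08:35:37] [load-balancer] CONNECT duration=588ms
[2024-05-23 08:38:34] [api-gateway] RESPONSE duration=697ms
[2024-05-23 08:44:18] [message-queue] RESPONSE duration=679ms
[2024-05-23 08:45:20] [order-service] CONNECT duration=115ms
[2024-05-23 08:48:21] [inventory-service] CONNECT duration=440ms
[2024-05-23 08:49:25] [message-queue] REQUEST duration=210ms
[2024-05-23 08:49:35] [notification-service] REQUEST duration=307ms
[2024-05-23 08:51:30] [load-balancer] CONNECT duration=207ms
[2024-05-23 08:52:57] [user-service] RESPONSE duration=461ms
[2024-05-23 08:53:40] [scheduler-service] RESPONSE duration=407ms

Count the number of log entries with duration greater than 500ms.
6

To count timeouts:

1. Threshold: 500ms
2. Extract duration from each log entry
3. Count entries where duration > 500
4. Timeout count: 6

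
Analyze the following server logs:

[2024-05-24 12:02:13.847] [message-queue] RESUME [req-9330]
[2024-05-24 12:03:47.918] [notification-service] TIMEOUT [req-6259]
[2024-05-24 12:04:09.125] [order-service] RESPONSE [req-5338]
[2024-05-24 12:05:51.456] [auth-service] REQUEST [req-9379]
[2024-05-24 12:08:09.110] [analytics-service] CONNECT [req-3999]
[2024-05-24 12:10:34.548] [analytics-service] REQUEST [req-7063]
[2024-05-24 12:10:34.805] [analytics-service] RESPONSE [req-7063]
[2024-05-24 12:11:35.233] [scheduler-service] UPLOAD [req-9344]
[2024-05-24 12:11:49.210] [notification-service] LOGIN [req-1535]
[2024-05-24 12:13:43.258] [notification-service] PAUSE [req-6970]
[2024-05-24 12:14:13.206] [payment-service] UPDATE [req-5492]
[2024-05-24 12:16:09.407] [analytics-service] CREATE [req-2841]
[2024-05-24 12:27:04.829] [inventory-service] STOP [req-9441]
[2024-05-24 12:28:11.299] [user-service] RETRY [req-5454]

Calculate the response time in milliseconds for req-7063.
257

To calculate latency:

1. Find REQUEST with id req-7063: 2024-05-24 12:10:34.548
2. Find RESPONSE with id req-7063: 2024-05-24 12:10:34.805
3. Latency: 2024-05-24 12:10:34.805 - 2024-05-24 12:10:34.548 = 257ms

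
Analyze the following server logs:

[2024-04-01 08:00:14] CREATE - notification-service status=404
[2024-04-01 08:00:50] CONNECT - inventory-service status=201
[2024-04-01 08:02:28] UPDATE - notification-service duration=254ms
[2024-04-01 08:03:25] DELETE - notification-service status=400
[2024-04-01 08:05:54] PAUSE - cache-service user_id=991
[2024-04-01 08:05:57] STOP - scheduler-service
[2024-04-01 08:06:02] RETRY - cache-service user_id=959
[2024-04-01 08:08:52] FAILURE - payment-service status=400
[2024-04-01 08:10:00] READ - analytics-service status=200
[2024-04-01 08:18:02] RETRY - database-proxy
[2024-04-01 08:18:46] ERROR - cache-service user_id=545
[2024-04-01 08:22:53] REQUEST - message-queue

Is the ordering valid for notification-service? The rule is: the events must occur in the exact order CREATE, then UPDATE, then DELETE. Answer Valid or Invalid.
Valid

To validate ordering:

1. Required order: CREATE → UPDATE → DELETE
2. Rule: the events must occur in the exact order CREATE, then UPDATE, then DELETE
3. Check actual order of events for notification-service
4. Result: Valid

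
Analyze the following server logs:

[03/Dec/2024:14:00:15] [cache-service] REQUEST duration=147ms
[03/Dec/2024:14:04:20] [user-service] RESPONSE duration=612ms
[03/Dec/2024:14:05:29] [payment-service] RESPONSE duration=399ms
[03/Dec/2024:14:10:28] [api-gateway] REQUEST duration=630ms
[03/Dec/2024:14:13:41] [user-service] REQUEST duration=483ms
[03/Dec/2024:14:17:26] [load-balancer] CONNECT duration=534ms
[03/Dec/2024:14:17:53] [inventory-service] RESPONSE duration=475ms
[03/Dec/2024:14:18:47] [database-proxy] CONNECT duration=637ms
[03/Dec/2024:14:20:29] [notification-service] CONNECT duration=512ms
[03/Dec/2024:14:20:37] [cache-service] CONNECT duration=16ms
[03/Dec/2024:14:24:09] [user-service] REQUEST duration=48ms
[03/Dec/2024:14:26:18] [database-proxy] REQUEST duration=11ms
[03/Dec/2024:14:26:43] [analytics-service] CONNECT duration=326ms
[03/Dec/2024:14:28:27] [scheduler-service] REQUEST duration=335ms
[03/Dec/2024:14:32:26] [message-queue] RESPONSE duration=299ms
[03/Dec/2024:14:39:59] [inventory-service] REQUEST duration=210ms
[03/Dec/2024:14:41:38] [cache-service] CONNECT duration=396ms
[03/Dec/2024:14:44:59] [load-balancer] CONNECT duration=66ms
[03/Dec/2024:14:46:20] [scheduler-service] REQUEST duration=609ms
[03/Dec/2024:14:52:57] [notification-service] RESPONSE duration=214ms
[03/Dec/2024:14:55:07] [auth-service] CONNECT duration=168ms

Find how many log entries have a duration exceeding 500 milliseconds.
6

To count timeouts:

1. Threshold: 500ms
2. Extract duration from each log entry
3. Count entries where duration > 500
4. Timeout count: 6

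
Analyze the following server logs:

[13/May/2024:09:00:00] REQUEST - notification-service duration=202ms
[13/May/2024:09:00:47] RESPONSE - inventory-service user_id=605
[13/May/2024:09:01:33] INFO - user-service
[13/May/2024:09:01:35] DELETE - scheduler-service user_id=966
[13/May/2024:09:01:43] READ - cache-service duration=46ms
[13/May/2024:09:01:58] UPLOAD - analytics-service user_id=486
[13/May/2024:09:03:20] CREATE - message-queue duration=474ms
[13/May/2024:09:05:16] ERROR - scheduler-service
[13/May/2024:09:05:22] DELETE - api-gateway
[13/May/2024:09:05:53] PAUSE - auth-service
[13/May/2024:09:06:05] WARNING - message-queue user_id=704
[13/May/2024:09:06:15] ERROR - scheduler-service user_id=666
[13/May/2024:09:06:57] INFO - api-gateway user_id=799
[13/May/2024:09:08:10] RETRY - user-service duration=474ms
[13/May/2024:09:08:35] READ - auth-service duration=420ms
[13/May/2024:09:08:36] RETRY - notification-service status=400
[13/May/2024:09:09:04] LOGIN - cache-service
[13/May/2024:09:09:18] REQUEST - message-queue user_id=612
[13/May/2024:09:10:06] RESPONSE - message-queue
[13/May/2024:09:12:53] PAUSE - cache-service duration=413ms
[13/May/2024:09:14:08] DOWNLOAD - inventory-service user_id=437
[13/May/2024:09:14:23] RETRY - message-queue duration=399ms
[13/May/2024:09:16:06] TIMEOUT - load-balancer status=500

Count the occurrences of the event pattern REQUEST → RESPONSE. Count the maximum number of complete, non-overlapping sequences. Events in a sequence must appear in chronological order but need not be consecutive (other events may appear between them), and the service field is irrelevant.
2

To count sequences:

1. Look for pattern: REQUEST → RESPONSE
2. Greedily scan the log in chronological order, matching each sequence element in turn (ignoring service)
3. Each time the full pattern completes, increment the count and restart matching from the next event
4. Complete non-overlapping sequences found: 2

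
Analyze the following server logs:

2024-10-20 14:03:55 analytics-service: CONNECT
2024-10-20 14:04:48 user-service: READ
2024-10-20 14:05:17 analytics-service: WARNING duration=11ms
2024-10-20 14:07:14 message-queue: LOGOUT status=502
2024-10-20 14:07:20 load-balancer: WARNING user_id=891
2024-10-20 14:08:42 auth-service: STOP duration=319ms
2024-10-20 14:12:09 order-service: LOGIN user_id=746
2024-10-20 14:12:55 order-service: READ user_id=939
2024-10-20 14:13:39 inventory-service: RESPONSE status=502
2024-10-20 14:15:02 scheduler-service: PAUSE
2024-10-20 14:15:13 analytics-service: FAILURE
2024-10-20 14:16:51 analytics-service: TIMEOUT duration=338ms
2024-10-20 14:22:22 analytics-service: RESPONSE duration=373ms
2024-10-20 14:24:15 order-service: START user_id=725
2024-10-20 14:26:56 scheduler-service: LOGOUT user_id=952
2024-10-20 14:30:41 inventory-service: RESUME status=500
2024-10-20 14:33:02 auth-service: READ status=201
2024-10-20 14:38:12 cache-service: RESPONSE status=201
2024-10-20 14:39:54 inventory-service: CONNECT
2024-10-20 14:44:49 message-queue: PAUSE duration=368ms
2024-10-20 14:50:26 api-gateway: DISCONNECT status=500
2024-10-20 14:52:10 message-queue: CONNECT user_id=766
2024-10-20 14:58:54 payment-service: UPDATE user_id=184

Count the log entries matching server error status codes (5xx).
4

To find matching entries:

1. Pattern to match: server error status codes (5xx)
2. Scan each log entry for the pattern
3. Count matches: 4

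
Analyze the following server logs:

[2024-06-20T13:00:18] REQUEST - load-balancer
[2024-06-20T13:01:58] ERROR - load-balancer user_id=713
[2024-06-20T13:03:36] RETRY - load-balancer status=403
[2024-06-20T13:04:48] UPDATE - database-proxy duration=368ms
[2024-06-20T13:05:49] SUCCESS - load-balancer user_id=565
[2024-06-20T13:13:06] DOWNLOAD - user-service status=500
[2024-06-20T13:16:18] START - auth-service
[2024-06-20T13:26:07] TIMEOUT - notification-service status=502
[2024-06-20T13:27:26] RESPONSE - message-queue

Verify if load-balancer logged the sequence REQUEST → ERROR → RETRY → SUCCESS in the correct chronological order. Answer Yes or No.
Yes

To verify sequence order:

1. Find all events in sequence REQUEST → ERROR → RETRY → SUCCESS for load-balancer
2. Extract their timestamps
3. Check if timestamps are in ascending order
4. Result: Yes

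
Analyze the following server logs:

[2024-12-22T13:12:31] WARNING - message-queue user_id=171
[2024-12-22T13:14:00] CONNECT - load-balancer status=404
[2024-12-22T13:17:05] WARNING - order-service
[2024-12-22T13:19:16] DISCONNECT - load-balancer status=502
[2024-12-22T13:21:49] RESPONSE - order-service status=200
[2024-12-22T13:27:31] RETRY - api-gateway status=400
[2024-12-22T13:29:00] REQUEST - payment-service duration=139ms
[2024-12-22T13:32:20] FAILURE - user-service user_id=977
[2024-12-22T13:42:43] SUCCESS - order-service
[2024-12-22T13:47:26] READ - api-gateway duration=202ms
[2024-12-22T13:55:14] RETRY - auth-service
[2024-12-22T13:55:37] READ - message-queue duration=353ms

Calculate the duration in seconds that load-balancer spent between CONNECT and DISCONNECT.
316

To calculate state duration:

1. Find CONNECT event for load-balancer: 2024-12-22T13:14:00
2. Find DISCONNECT event for load-balancer: 2024-12-22T13:19:16
3. Calculate duration: 2024-12-22T13:19:16 - 2024-12-22T13:14:00 = 316 seconds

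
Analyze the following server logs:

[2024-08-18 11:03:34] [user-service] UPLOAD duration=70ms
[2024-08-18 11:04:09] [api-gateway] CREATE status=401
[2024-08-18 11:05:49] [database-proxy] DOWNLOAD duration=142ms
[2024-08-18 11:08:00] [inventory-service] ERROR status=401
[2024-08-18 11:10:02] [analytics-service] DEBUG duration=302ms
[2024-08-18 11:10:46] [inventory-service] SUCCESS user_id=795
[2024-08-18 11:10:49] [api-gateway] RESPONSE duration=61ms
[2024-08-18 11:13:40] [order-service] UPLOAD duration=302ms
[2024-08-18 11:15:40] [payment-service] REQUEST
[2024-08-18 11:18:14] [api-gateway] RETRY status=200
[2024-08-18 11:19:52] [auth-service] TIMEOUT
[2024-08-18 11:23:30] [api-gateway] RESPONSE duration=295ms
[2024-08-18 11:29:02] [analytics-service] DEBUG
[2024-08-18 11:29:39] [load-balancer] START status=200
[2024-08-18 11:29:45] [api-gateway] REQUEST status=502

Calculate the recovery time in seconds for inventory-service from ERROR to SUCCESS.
166

To calculate recovery time:

1. Find ERROR event for inventory-service: 2024-08-18 11:08:00
2. Find next SUCCESS event for inventory-service: 2024-08-18 11:10:46
3. Recovery time: 2024-08-18 11:10:46 - 2024-08-18 11:08:00 = 166 seconds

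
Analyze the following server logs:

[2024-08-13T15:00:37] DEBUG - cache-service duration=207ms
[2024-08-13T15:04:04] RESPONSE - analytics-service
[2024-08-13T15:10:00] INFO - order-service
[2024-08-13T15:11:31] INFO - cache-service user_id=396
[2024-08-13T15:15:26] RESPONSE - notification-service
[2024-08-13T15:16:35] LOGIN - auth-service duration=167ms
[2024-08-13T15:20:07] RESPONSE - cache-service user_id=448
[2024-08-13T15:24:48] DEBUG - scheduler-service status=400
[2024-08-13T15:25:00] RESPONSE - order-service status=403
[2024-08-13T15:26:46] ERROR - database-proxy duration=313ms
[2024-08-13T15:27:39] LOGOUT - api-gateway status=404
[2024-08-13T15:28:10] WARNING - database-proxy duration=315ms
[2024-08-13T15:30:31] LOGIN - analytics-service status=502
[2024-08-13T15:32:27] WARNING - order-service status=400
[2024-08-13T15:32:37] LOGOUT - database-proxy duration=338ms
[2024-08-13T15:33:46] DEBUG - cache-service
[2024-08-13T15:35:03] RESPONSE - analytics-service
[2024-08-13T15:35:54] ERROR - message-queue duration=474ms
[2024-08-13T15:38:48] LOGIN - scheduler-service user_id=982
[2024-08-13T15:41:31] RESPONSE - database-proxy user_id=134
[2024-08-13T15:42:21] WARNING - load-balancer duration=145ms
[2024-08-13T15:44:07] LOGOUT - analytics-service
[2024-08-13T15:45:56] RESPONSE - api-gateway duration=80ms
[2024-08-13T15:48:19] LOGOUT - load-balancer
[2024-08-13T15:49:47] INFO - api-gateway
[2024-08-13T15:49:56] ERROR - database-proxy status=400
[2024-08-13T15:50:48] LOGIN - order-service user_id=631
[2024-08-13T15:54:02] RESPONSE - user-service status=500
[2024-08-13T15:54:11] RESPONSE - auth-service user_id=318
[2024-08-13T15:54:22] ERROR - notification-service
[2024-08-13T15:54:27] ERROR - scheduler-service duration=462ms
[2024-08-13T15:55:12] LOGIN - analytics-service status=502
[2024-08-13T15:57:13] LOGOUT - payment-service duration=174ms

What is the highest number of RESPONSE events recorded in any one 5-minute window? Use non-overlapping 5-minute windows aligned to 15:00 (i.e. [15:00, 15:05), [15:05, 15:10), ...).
2

To find the burst window:

1. Divide the log period into non-overlapping 5-minute windows starting at 15:00
2. Count RESPONSE events in each window
3. Find the window with maximum count
4. Maximum events in a window: 2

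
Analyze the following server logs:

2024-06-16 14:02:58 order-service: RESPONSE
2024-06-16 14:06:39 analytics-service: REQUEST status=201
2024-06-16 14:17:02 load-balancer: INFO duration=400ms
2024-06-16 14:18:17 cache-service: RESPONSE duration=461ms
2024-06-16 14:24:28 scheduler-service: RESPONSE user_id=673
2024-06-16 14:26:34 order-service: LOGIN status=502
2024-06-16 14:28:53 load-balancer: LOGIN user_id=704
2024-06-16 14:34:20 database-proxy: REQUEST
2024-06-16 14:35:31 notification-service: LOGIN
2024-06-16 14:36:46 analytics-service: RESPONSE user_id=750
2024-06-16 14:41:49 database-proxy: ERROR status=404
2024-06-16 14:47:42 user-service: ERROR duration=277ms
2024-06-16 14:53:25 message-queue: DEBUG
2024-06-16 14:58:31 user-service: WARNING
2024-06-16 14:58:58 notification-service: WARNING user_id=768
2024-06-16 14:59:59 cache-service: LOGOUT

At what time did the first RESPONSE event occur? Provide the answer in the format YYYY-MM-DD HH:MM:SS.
2024-06-16 14:02:58

To find the first event:

1. Filter for all RESPONSE events
2. Sort by timestamp
3. Select the first one
4. Timestamp: 2024-06-16 14:02:58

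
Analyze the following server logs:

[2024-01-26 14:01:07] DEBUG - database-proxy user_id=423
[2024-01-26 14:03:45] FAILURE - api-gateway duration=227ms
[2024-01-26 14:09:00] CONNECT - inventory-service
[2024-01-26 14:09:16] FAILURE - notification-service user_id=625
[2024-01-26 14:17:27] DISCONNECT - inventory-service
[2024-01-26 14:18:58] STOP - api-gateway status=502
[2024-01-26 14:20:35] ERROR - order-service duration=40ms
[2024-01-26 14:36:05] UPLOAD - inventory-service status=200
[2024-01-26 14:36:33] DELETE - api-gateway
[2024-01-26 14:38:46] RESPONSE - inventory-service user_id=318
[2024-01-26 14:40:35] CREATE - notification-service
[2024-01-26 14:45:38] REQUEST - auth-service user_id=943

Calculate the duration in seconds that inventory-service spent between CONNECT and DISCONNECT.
507

To calculate state duration:

1. Find CONNECT event for inventory-service: 2024-01-26 14:09:00
2. Find DISCONNECT event for inventory-service: 2024-01-26 14:17:27
3. Calculate duration: 2024-01-26 14:17:27 - 2024-01-26 14:09:00 = 507 seconds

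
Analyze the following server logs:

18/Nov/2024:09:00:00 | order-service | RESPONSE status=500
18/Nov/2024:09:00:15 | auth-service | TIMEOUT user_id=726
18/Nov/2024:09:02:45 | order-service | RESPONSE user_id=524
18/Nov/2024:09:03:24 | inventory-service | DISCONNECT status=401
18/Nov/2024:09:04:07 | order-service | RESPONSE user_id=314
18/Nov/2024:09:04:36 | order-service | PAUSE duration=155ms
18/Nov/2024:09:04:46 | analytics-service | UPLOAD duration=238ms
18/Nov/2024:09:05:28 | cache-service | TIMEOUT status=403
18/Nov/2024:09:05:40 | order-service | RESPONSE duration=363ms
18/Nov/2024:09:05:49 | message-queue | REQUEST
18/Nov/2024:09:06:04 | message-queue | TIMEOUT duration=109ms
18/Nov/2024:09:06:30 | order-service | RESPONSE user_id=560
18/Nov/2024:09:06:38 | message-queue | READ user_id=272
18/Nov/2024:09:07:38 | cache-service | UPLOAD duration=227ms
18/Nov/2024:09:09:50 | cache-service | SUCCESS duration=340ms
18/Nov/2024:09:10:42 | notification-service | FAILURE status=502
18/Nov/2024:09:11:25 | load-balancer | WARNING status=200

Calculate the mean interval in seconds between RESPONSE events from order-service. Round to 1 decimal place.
97.5

To calculate average interval:

1. Find all RESPONSE events for order-service in order
2. Calculate time gaps between consecutive events
3. Compute mean of gaps: 390 / 4 = 97.5 seconds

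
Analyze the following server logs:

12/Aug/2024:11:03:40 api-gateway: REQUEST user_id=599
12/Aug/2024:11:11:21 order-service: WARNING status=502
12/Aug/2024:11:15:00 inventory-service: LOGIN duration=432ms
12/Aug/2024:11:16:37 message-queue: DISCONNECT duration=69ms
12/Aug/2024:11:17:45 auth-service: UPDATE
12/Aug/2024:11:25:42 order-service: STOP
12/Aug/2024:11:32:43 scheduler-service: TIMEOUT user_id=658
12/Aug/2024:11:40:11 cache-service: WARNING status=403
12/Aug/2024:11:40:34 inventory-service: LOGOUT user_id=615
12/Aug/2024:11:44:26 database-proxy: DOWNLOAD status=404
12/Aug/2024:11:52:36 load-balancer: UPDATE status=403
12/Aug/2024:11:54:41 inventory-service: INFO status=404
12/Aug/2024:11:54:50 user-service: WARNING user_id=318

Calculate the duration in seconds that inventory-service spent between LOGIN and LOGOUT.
1534

To calculate state duration:

1. Find LOGIN event for inventory-service: 12/Aug/2024:11:15:00
2. Find LOGOUT event for inventory-service: 12/Aug/2024:11:40:34
3. Calculate duration: 12/Aug/2024:11:40:34 - 12/Aug/2024:11:15:00 = 1534 seconds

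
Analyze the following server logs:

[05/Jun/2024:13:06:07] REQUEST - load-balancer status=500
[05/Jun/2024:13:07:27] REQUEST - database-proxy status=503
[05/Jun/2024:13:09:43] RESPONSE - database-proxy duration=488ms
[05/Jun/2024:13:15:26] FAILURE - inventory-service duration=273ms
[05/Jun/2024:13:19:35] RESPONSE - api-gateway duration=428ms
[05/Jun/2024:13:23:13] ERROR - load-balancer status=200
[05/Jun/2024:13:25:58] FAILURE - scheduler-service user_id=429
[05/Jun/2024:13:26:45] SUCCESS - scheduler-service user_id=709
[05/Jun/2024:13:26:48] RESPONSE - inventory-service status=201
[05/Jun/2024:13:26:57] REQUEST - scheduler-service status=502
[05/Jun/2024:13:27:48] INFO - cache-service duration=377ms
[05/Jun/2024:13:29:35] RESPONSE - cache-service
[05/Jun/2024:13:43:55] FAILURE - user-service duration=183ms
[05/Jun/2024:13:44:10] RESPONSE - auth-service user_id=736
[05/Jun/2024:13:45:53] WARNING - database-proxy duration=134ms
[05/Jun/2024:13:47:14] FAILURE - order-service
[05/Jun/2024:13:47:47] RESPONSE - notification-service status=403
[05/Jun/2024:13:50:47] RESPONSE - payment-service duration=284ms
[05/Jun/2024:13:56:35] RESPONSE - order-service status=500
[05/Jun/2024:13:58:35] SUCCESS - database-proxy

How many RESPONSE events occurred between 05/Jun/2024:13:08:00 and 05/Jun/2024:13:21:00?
2

To count events in the time window:

1. Window boundaries: 05/Jun/2024:13:08:00 to 05/Jun/2024:13:21:00
2. Filter for RESPONSE events within this window
3. Count matching events: 2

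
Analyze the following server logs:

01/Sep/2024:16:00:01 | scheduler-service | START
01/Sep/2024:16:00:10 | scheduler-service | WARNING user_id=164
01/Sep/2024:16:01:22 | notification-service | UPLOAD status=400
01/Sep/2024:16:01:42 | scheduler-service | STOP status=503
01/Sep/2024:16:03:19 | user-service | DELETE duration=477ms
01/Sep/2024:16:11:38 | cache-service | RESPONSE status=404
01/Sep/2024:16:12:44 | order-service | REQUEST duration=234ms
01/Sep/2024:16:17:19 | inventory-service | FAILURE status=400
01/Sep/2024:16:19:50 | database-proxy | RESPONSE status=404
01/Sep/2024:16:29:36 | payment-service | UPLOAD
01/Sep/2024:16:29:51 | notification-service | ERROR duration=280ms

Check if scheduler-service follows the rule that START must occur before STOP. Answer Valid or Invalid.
Valid

To validate ordering:

1. Required order: START → STOP
2. Rule: START must occur before STOP
3. Check actual order of events for scheduler-service
4. Result: Valid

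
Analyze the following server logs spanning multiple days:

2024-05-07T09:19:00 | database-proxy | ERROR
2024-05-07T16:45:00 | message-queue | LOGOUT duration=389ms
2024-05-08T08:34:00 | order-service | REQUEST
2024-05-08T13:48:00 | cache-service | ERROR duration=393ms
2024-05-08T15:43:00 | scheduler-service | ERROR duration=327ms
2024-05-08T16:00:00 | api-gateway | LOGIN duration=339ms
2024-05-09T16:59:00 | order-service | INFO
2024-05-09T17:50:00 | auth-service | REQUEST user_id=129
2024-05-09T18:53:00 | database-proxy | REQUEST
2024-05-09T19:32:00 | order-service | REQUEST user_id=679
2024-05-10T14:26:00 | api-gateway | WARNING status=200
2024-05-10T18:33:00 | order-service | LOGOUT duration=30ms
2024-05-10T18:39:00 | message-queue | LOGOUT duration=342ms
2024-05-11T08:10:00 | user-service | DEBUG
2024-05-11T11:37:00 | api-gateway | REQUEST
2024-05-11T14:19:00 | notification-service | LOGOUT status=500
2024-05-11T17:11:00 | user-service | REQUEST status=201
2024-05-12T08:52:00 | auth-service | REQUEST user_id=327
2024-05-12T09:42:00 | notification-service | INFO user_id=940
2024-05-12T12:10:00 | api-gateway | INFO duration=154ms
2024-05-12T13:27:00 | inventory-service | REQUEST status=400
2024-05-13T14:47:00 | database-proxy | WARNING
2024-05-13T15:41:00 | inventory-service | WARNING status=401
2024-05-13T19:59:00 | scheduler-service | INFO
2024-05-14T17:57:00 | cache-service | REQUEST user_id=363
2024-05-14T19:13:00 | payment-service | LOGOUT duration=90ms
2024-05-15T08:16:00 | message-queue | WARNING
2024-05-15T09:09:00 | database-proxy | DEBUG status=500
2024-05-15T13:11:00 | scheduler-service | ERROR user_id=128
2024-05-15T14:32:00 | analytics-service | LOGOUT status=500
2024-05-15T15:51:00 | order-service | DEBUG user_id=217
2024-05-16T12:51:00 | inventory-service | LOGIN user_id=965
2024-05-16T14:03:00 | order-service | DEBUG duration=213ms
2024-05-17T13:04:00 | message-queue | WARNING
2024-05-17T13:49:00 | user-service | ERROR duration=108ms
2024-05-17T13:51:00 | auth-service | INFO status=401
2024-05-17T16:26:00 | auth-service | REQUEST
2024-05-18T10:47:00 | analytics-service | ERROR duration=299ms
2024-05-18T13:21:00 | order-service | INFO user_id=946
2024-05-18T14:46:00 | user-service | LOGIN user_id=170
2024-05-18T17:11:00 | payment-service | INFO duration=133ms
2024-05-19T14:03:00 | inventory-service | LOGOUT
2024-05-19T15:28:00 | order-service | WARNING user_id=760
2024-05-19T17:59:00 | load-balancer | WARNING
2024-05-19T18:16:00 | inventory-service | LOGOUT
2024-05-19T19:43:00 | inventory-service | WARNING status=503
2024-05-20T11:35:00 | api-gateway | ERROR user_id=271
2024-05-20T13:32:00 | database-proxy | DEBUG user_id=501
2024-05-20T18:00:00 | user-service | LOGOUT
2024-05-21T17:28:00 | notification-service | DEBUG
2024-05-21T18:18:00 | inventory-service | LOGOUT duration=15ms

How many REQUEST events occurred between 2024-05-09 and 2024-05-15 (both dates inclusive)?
8

To filter by date range:

1. Date range: 2024-05-09 through 2024-05-15, both dates inclusive
2. Filter for REQUEST events whose date falls in this range
3. Count matching events: 8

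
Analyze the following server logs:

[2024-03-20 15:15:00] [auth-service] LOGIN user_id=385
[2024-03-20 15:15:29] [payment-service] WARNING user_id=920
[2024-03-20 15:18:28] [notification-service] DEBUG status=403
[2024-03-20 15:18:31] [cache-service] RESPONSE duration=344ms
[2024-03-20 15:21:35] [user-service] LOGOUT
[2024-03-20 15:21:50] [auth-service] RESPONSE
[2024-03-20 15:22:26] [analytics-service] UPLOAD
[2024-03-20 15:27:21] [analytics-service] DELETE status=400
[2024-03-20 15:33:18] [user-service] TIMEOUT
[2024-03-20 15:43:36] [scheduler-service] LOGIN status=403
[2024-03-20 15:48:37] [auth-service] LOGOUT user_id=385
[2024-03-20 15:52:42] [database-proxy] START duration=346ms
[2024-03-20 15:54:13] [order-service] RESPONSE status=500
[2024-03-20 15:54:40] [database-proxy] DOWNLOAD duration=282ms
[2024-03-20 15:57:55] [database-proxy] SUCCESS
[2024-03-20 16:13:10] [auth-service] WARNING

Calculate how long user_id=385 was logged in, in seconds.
2017

To calculate session duration:

1. Find LOGIN event for user_id=385: 2024-03-20 15:15:00
2. Find LOGOUT event for user_id=385: 2024-03-20 15:48:37
3. Session duration: 2024-03-20 15:48:37 - 2024-03-20 15:15:00 = 2017 seconds (33 minutes)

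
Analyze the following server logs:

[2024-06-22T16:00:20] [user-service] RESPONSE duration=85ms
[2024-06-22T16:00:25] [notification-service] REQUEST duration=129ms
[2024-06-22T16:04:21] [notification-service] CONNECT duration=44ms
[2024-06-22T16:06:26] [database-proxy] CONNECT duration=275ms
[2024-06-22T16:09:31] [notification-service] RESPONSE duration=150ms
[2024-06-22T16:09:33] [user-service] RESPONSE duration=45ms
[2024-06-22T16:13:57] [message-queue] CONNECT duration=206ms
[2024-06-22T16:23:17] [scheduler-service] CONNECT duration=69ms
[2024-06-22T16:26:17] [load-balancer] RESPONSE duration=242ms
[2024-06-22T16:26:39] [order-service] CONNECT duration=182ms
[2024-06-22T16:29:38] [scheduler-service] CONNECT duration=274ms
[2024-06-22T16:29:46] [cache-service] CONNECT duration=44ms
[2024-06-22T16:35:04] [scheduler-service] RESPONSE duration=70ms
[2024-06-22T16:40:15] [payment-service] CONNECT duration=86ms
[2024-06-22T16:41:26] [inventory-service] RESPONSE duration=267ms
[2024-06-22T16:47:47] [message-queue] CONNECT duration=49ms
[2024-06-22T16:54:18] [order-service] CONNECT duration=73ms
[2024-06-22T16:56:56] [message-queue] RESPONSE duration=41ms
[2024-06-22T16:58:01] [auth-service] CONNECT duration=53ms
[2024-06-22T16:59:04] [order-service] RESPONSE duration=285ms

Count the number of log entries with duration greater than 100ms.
9

To count timeouts:

1. Threshold: 100ms
2. Extract duration from each log entry
3. Count entries where duration > 100
4. Timeout count: 9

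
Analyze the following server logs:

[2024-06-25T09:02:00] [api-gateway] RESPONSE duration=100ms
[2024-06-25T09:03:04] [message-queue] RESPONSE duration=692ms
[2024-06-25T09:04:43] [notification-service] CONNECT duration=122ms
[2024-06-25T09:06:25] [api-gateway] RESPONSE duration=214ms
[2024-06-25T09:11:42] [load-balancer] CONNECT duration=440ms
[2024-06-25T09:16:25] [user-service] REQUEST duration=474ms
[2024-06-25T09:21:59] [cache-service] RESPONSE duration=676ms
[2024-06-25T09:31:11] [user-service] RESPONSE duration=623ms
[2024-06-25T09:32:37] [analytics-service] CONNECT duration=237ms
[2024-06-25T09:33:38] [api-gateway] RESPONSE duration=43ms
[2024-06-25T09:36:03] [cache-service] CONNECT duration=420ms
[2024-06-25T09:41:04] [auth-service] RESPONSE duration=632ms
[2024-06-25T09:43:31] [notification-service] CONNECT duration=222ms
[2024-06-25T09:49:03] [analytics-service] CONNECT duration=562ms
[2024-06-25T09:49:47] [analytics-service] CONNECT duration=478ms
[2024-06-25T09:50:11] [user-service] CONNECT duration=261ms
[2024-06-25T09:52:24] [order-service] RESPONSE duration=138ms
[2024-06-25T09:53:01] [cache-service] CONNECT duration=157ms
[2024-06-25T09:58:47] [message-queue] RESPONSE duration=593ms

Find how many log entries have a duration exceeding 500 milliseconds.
6

To count timeouts:

1. Threshold: 500ms
2. Extract duration from each log entry
3. Count entries where duration > 500
4. Timeout count: 6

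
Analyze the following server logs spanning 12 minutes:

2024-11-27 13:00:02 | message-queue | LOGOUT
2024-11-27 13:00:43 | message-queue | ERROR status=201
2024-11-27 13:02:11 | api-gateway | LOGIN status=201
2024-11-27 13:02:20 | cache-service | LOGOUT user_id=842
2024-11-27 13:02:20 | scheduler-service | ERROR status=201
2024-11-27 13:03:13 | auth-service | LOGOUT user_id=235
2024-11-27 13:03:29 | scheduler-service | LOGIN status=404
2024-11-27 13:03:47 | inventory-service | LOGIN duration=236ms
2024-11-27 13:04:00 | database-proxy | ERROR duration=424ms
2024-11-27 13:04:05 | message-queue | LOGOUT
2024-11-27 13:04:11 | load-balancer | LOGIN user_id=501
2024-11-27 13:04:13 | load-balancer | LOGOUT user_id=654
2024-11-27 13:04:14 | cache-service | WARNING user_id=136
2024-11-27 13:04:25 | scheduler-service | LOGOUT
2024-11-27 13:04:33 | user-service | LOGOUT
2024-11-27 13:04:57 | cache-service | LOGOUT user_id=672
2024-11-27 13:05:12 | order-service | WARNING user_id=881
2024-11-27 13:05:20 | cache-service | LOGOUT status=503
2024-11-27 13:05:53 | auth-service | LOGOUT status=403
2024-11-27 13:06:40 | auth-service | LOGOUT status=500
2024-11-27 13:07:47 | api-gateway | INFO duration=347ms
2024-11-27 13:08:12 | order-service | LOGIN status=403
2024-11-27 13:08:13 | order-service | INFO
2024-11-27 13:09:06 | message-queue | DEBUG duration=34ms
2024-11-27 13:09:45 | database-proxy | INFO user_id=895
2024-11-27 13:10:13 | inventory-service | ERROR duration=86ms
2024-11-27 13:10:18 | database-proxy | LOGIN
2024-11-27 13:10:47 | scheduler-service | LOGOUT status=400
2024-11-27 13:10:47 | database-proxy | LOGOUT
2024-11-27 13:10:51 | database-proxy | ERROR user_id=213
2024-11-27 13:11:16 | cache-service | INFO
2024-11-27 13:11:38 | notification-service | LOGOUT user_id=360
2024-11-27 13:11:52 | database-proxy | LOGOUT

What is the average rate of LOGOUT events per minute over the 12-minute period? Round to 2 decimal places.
1.25

To calculate the rate:

1. Count total LOGOUT events: 15
2. Total time period: 12 minutes
3. Rate = 15 / 12 = 1.25 events per minute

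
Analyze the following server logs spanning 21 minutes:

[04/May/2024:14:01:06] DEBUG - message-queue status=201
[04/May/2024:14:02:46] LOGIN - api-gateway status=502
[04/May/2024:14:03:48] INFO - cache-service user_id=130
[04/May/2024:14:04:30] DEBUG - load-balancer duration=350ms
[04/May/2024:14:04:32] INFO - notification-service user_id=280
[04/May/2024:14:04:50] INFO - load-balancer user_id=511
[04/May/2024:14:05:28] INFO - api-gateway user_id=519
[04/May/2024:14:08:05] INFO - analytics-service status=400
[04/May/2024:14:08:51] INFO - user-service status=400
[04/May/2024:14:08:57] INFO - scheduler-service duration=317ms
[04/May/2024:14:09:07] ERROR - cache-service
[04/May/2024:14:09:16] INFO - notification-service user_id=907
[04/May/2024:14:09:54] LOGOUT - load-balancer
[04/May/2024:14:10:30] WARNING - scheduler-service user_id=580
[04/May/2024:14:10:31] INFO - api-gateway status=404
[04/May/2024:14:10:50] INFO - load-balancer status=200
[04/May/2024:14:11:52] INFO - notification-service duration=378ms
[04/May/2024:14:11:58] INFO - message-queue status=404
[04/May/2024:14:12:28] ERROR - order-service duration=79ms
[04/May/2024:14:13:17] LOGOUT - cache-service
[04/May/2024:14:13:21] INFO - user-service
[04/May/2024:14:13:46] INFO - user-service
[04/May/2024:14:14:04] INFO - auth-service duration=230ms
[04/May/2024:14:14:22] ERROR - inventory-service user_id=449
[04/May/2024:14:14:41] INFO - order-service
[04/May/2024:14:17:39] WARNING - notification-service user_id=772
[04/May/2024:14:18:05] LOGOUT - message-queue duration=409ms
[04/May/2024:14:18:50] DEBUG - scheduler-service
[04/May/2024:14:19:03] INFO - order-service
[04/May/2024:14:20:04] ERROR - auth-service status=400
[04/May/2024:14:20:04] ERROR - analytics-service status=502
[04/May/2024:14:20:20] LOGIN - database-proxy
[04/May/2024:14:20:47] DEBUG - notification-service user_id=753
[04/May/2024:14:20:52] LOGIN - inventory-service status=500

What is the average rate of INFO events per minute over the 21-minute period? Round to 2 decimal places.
0.81

To calculate the rate:

1. Count total INFO events: 17
2. Total time period: 21 minutes
3. Rate = 17 / 21 = 0.81 events per minute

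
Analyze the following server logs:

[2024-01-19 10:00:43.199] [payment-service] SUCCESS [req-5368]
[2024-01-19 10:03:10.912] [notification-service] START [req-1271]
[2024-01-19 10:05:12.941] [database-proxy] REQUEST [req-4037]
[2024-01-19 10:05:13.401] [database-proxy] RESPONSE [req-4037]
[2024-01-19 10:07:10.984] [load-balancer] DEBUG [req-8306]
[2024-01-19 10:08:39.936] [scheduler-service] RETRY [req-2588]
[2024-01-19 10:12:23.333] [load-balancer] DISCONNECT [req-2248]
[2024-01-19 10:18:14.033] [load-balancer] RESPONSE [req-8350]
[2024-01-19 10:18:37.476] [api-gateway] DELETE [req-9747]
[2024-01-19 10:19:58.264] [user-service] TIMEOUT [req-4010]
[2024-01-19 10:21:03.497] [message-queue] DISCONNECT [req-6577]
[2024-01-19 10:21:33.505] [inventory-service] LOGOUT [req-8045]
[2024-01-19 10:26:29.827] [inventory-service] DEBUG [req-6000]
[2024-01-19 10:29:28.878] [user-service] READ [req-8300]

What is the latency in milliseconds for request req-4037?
460

To calculate latency:

1. Find REQUEST with id req-4037: 2024-01-19 10:05:12.941
2. Find RESPONSE with id req-4037: 2024-01-19 10:05:13.401
3. Latency: 2024-01-19 10:05:13.401 - 2024-01-19 10:05:12.941 = 460ms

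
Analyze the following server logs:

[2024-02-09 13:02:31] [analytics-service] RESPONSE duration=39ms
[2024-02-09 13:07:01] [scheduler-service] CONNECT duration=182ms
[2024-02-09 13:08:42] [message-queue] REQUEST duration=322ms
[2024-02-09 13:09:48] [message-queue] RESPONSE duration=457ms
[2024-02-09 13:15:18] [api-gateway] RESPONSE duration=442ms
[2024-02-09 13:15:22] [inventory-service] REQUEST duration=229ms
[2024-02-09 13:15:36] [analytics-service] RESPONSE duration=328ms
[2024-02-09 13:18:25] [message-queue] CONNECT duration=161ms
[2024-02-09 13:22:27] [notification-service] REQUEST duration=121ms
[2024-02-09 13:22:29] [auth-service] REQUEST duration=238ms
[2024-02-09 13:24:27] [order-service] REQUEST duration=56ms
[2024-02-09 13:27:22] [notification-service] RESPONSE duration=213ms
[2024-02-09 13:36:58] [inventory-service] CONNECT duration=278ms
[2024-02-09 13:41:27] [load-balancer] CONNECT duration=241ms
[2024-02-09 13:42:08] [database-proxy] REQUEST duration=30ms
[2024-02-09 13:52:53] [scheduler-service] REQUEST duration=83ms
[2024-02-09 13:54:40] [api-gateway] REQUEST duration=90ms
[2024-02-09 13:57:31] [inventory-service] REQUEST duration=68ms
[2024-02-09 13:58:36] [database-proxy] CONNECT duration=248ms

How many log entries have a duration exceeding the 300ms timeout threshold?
4

To count timeouts:

1. Threshold: 300ms
2. Extract duration from each log entry
3. Count entries where duration > 300
4. Timeout count: 4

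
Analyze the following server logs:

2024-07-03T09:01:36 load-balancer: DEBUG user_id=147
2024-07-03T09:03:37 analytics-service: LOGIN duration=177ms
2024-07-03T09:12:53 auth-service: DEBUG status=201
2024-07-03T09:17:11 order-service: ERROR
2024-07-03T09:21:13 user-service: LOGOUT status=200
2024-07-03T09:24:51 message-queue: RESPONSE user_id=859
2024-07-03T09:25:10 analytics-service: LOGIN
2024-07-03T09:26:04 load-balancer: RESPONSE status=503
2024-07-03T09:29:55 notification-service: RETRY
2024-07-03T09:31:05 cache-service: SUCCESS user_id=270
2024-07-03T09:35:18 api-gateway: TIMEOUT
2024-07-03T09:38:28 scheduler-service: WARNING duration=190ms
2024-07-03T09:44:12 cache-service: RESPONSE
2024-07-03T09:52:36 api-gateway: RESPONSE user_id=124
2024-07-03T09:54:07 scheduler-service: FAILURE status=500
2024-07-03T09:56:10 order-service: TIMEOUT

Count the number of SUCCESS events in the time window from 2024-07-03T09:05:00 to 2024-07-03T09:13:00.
0

To count events in the time window:

1. Window boundaries: 2024-07-03T09:05:00 to 2024-07-03T09:13:00
2. Filter for SUCCESS events within this window
3. Count matching events: 0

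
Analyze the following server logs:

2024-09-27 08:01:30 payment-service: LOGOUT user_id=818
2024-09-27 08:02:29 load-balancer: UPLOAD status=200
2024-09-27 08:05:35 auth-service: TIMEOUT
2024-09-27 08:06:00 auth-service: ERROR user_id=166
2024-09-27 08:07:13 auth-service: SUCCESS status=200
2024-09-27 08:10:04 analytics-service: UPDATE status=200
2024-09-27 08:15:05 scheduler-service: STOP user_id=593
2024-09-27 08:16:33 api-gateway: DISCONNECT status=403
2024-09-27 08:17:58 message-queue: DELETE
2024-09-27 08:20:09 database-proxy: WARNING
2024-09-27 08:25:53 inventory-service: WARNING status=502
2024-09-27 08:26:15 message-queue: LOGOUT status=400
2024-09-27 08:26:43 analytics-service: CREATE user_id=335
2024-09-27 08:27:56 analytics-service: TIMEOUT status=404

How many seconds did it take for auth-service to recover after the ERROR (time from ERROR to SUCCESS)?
73

To calculate recovery time:

1. Find ERROR event for auth-service: 2024-09-27 08:06:00
2. Find next SUCCESS event for auth-service: 2024-09-27 08:07:13
3. Recovery time: 2024-09-27 08:07:13 - 2024-09-27 08:06:00 = 73 seconds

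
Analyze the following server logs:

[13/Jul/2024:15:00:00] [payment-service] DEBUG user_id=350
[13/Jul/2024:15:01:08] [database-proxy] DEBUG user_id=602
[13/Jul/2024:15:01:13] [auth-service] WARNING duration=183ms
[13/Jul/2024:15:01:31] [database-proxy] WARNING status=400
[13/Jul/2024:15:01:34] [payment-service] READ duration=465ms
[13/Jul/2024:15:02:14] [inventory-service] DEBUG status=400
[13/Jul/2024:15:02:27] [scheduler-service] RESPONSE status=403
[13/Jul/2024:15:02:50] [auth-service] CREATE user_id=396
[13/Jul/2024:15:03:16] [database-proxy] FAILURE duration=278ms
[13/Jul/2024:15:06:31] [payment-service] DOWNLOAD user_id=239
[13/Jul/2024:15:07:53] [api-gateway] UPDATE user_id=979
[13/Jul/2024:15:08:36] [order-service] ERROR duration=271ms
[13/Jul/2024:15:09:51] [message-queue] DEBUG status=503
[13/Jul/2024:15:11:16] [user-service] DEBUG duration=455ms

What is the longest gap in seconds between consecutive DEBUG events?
457

To find the longest gap:

1. Extract all DEBUG events in chronological order
2. Calculate time differences between consecutive events
3. Find the maximum difference
4. Longest gap: 457 seconds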